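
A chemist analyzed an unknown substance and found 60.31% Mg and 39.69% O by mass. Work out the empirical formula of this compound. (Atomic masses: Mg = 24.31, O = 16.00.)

Assume 100 g: 60.31 g Mg, 39.69 g O.
n(Mg) = 60.31/24.31 = 2.481, n(O) = 39.69/16.00 = 2.481
Ratios (÷ 2.481): Mg 1.000, O 1.000
→ MgO

MgO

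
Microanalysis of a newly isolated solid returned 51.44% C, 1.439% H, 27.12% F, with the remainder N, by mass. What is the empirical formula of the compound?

C3HFN

Assume 100 g: 51.44 g C, 1.439 g H, 27.12 g F, 20.001 g N.
C: 51.44 g ÷ 12.01 g/mol = 4.283 mol
H: 1.439 g ÷ 1.008 g/mol = 1.428 mol
F: 27.12 g ÷ 19.00 g/mol = 1.427 mol
N: 20.001 g ÷ 14.01 g/mol = 1.428 mol
Smallest is F at 1.427 mol; normalising gives C 3.001, H 1.000, F 1.000, N 1.000
→ C3HFN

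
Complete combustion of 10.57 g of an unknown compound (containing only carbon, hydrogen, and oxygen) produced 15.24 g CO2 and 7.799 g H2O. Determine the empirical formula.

mol C = 15.24 / 44.01 = 0.3463; mass C = 0.3463 × 12.01 = 4.159 g
mol H = 2 × (7.799 / 18.02) = 0.8656; mass H = 0.8656 × 1.008 = 0.8725 g
mass O = 10.57 − (5.031) = 5.539 g → mol O = 0.3462
Divide by the smallest (0.3462 mol O): C 1.000, H 2.501, O 1.000
×2: C 2.00, H 5.00, O 2.00 → C2H5O2

C2H5O2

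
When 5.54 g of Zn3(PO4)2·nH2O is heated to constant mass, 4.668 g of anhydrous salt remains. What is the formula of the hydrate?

Mass of water lost = 5.54 − 4.668 = 0.872 g → 0.872 / 18.02 = 0.04839 mol H2O
Molar mass of Zn3(PO4)2 = 386.08 g/mol → mol Zn3(PO4)2 = 4.668 / 386.08 = 0.01209
n = 0.04839 / 0.01209 = 4.00 ≈ 4 → Zn3(PO4)2·4H2O

Zn3(PO4)2·4H2O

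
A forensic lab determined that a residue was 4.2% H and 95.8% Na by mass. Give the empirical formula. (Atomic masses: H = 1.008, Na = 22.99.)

Assume 100 g: 4.2 g H, 95.8 g Na.
n(H) = 4.2/1.008 = 4.167, n(Na) = 95.8/22.99 = 4.167
Divide by the smallest (4.167 mol H): H 1.000, Na 1.000
≈ 1:1 → HNa

HNa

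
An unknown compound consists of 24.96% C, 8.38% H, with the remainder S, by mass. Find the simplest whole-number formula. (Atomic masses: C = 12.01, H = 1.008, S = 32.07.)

Assume 100 g: 24.96 g C, 8.38 g H, 66.66 g S.
n(C) = 24.96/12.01 = 2.078, n(H) = 8.38/1.008 = 8.313, n(S) = 66.66/32.07 = 2.079
Ratios (÷ 2.078): C 1.000, H 4.000, S 1.000
≈ 1:4:1 → CH4S

CH4S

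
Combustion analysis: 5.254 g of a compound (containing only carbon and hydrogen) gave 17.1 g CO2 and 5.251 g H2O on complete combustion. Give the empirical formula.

mol C = 17.1 / 44.01 = 0.3885; mass C = 0.3885 × 12.01 = 4.666 g
mol H = 2 × (5.251 / 18.02) = 0.5828; mass H = 0.5828 × 1.008 = 0.5875 g
Ratios (÷ 0.3885): C 1.000, H 1.500
Scaling by 2: C 2.00, H 3.00 → C2H3

C2H3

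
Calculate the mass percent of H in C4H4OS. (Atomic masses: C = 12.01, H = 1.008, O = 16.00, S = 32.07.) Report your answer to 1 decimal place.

Molar mass = 4(12.01) + 4(1.008) + 1(16.00) + 1(32.07) = 100.142 g/mol
Mass of H per mole = 4 × 1.008 = 4.032 g
% H = 4.032 / 100.142 × 100 = 4.0%

4.0%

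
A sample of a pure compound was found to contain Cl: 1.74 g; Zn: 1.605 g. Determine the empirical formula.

Cl2Zn

Moles — Cl: 1.74 / 35.45 = 0.04908 mol; Zn: 1.605 / 65.38 = 0.02455 mol
Ratios (÷ 0.02455): Cl 1.999, Zn 1.000
→ Cl2Zn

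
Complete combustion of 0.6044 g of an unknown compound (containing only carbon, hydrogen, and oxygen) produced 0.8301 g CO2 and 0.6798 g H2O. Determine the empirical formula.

CH4O

mol C = 0.8301 / 44.01 = 0.01886; mass C = 0.01886 × 12.01 = 0.2265 g
mol H = 2 × (0.6798 / 18.02) = 0.07545; mass H = 0.07545 × 1.008 = 0.07605 g
mass O = 0.6044 − (0.3026) = 0.3018 g → mol O = 0.01886
Divide by the smallest (0.01886 mol C): C 1.000, H 4.000, O 1.000
Ratio ≈ 1:4:1, so the empirical formula is CH4O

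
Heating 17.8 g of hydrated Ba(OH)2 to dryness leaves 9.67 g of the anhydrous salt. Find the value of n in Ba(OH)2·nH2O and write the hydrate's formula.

Mass of water lost = 17.8 − 9.67 = 8.13 g → 8.13 / 18.02 = 0.4512 mol H2O
Molar mass of Ba(OH)2 = 171.35 g/mol → mol Ba(OH)2 = 9.67 / 171.35 = 0.05644
n = 0.4512 / 0.05644 = 7.99 ≈ 8 → Ba(OH)2·8H2O

Ba(OH)2·8H2O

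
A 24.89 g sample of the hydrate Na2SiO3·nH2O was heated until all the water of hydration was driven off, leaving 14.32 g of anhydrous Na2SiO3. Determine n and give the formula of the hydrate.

Mass of water lost = 24.89 − 14.32 = 10.57 g → 10.57 / 18.02 = 0.5866 mol H2O
Molar mass of Na2SiO3 = 122.07 g/mol → mol Na2SiO3 = 14.32 / 122.07 = 0.1173
n = 0.5866 / 0.1173 = 5.00 ≈ 5 → Na2SiO3·5H2O

Na2SiO3·5H2O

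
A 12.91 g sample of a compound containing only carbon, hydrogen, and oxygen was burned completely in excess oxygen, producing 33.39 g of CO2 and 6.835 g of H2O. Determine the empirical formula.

mol C = 33.39 / 44.01 = 0.7587; mass C = 0.7587 × 12.01 = 9.112 g
mol H = 2 × (6.835 / 18.02) = 0.7586; mass H = 0.7586 × 1.008 = 0.7647 g
mass O = 12.91 − (9.877) = 3.033 g → mol O = 0.1896
Smallest is O at 0.1896 mol; normalising gives C 4.002, H 4.001, O 1.000
→ C4H4O

C4H4O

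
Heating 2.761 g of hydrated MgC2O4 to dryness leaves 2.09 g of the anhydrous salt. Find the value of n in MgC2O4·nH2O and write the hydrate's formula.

MgC2O4·2H2O

Mass of water lost = 2.761 − 2.09 = 0.671 g → 0.671 / 18.02 = 0.03724 mol H2O
Molar mass of MgC2O4 = 112.33 g/mol → mol MgC2O4 = 2.09 / 112.33 = 0.01861
n = 0.03724 / 0.01861 = 2.00 ≈ 2 → MgC2O4·2H2O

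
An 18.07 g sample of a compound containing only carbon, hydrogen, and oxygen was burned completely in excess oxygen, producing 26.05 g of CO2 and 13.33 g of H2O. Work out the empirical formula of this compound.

mol C = 26.05 / 44.01 = 0.5919; mass C = 0.5919 × 12.01 = 7.109 g
mol H = 2 × (13.33 / 18.02) = 1.479; mass H = 1.479 × 1.008 = 1.491 g
mass O = 18.07 − (8.600) = 9.470 g → mol O = 0.5919
Divide by the smallest (0.5919 mol O): C 1.000, H 2.500, O 1.000
Scaling by 2: C 2.00, H 5.00, O 2.00 → C2H5O2

C2H5O2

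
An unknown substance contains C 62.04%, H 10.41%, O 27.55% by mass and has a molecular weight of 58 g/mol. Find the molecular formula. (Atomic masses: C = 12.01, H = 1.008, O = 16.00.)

C3H6O

Assume 100 g: 62.04 g C, 10.41 g H, 27.55 g O.
Moles — C: 62.04 / 12.01 = 5.166 mol; H: 10.41 / 1.008 = 10.33 mol; O: 27.55 / 16.00 = 1.722 mol
Divide by the smallest (1.722 mol O): C 3.000, H 5.998, O 1.000
Ratio ≈ 3:6:1, so the empirical formula is C3H6O
Empirical-formula mass = 58.08 g/mol
n = 58 / 58.08 = 1.00 ≈ 1
Molecular formula = empirical formula = C3H6O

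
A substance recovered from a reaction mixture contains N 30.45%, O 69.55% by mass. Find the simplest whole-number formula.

NO2

Assume 100 g: 30.45 g N, 69.55 g O.
Moles — N: 30.45 / 14.01 = 2.173 mol; O: 69.55 / 16.00 = 4.347 mol
Divide by the smallest (2.173 mol N): N 1.000, O 2.000
→ NO2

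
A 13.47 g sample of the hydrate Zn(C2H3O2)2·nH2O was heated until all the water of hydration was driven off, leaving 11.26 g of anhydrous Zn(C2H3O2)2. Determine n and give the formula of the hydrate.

Zn(C2H3O2)2·2H2O

Mass of water lost = 13.47 − 11.26 = 2.21 g → 2.21 / 18.02 = 0.1226 mol H2O
Molar mass of Zn(C2H3O2)2 = 183.47 g/mol → mol Zn(C2H3O2)2 = 11.26 / 183.47 = 0.06137
n = 0.1226 / 0.06137 = 2.00 ≈ 2 → Zn(C2H3O2)2·2H2O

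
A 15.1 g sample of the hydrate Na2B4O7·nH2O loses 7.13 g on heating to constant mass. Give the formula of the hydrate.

Na2B4O7·10H2O

Mass of anhydrous Na2B4O7 = 15.1 − 7.13 = 7.97 g
mol H2O = 7.13 / 18.02 = 0.3957
Molar mass of Na2B4O7 = 201.22 g/mol → mol Na2B4O7 = 7.97 / 201.22 = 0.03961
n = 0.3957 / 0.03961 = 9.99 ≈ 10 → Na2B4O7·10H2O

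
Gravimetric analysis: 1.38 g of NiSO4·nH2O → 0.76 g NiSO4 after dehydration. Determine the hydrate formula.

Mass of water lost = 1.38 − 0.76 = 0.62 g → 0.62 / 18.02 = 0.03441 mol H2O
Molar mass of NiSO4 = 154.76 g/mol → mol NiSO4 = 0.76 / 154.76 = 0.004911
n = 0.03441 / 0.004911 = 7.01 ≈ 7 → NiSO4·7H2O

NiSO4·7H2O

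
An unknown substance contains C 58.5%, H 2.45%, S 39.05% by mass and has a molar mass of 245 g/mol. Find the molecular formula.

Assume 100 g: 58.5 g C, 2.45 g H, 39.05 g S.
n(C) = 58.5/12.01 = 4.871, n(H) = 2.45/1.008 = 2.431, n(S) = 39.05/32.07 = 1.218
Ratios (÷ 1.218): C 4.000, H 1.996, S 1.000
≈ 4:2:1 → C4H2S
Empirical-formula mass = 82.13 g/mol
n = 245 / 82.13 = 2.98 ≈ 3
Molecular formula = (C4H2S)×3 = C12H6S3

C12H6S3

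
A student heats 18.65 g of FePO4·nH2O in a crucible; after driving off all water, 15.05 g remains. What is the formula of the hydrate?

Mass of water lost = 18.65 − 15.05 = 3.6 g → 3.6 / 18.02 = 0.1998 mol H2O
Molar mass of FePO4 = 150.82 g/mol → mol FePO4 = 15.05 / 150.82 = 0.09979
n = 0.1998 / 0.09979 = 2.00 ≈ 2 → FePO4·2H2O

FePO4·2H2O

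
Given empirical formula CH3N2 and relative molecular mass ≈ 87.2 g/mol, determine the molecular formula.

Empirical-formula mass = 43.05 g/mol
n = 87.2 / 43.05 = 2.03 ≈ 2
Molecular formula = (CH3N2)2 = C2H6N4

C2H6N4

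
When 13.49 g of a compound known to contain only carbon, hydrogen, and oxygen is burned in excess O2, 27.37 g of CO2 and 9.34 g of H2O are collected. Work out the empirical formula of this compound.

mol C = 27.37 / 44.01 = 0.6219; mass C = 0.6219 × 12.01 = 7.469 g
mol H = 2 × (9.34 / 18.02) = 1.037; mass H = 1.037 × 1.008 = 1.045 g
mass O = 13.49 − (8.514) = 4.976 g → mol O = 0.3110
Divide by the smallest (0.311 mol O): C 2.000, H 3.333, O 1.000
×3: C 6.00, H 10.00, O 3.00 → C6H10O3

C6H10O3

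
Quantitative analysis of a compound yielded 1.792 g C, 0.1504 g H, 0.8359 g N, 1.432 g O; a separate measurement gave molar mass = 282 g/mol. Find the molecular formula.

C10H10N4O6

n(C) = 1.792/12.01 = 0.1492, n(H) = 0.1504/1.008 = 0.1492, n(N) = 0.8359/14.01 = 0.05966, n(O) = 1.432/16.00 = 0.0895
Smallest is N at 0.05966 mol; normalising gives C 2.501, H 2.501, N 1.000, O 1.500
×2: C 5.00, H 5.00, N 2.00, O 3.00 → C5H5N2O3
Empirical-formula mass = 141.11 g/mol
n = 282 / 141.11 = 2.00 ≈ 2
Molecular formula = (C5H5N2O3)×2 = C10H10N4O6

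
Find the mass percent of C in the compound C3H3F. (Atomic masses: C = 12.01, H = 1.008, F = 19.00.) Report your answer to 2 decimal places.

Molar mass = 3(12.01) + 3(1.008) + 1(19.00) = 58.054 g/mol
Mass of C per mole = 3 × 12.01 = 36.030 g
% C = 36.030 / 58.054 × 100 = 62.06%

62.06%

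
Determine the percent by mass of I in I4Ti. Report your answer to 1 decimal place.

Molar mass = 4(126.90) + 1(47.87) = 555.470 g/mol
Mass of I per mole = 4 × 126.90 = 507.600 g
% I = 507.600 / 555.470 × 100 = 91.4%

91.4%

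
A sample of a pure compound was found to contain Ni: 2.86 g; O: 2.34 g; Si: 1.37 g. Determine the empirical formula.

NiO3Si

n(Ni) = 2.86/58.69 = 0.04873, n(O) = 2.34/16.00 = 0.1462, n(Si) = 1.37/28.09 = 0.04877
Smallest is Ni at 0.04873 mol; normalising gives Ni 1.000, O 3.001, Si 1.001
≈ 1:3:1 → NiO3Si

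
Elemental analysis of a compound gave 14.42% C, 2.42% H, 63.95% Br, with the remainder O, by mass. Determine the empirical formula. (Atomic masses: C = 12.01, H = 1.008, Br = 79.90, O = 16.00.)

C3H6Br2O3

Assume 100 g: 14.42 g C, 2.42 g H, 63.95 g Br, 19.21 g O.
n(C) = 14.42/12.01 = 1.201, n(H) = 2.42/1.008 = 2.401, n(Br) = 63.95/79.90 = 0.8004, n(O) = 19.21/16.00 = 1.201
Ratios (÷ 0.8004): C 1.500, H 3.000, Br 1.000, O 1.500
Multiply by 2: C 3.00, H 6.00, Br 2.00, O 3.00 → C3H6Br2O3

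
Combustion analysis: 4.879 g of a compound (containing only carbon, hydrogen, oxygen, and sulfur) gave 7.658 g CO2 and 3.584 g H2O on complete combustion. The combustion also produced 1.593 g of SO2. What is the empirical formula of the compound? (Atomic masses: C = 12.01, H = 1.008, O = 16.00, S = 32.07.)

mol C = 7.658 / 44.01 = 0.1740; mass C = 0.1740 × 12.01 = 2.090 g
mol H = 2 × (3.584 / 18.02) = 0.3978; mass H = 0.3978 × 1.008 = 0.4010 g
mol S = 1.593 / 64.07 = 0.02486; mass S = 0.7974 g
mass O = 4.879 − (3.288) = 1.591 g → mol O = 0.09943
Divide by the smallest (0.02486 mol S): C 6.998, H 15.999, O 3.999, S 1.000
≈ 7:16:4:1 → C7H16O4S

C7H16O4S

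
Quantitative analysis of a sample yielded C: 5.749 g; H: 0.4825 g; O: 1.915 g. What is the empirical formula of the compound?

n(C) = 5.749/12.01 = 0.4787, n(H) = 0.4825/1.008 = 0.4787, n(O) = 1.915/16.00 = 0.1197
Smallest is O at 0.1197 mol; normalising gives C 3.999, H 3.999, O 1.000
Ratio ≈ 4:4:1, so the empirical formula is C4H4O

C4H4O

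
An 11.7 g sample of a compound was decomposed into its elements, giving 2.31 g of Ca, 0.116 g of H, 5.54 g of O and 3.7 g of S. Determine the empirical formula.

CaH2O6S2

n(Ca) = 2.31/40.08 = 0.05763, n(H) = 0.116/1.008 = 0.1151, n(O) = 5.54/16.00 = 0.3463, n(S) = 3.7/32.07 = 0.1154
Ratios (÷ 0.05763): Ca 1.000, H 1.997, O 6.008, S 2.002
→ CaH2O6S2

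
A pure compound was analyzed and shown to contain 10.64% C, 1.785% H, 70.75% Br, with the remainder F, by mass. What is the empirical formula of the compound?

Assume 100 g: 10.64 g C, 1.785 g H, 70.75 g Br, 16.825 g F.
n(C) = 10.64/12.01 = 0.8859, n(H) = 1.785/1.008 = 1.771, n(Br) = 70.75/79.90 = 0.8855, n(F) = 16.825/19.00 = 0.8855
Divide by the smallest (0.8855 mol Br): C 1.001, H 2.000, Br 1.000, F 1.000
→ CH2BrF

CH2BrF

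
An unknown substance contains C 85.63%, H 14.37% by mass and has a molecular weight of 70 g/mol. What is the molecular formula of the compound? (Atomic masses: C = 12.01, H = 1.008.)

Assume 100 g: 85.63 g C, 14.37 g H.
n(C) = 85.63/12.01 = 7.13, n(H) = 14.37/1.008 = 14.26
Divide by the smallest (7.13 mol C): C 1.000, H 1.999
Ratio ≈ 1:2, so the empirical formula is CH2
Empirical-formula mass = 14.03 g/mol
n = 70 / 14.03 = 4.99 ≈ 5
Molecular formula = (CH2)×5 = C5H10

C5H10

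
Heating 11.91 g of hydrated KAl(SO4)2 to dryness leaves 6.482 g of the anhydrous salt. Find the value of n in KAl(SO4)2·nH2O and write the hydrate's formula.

KAl(SO4)2·12H2O

Mass of water lost = 11.91 − 6.482 = 5.428 g → 5.428 / 18.02 = 0.3012 mol H2O
Molar mass of KAl(SO4)2 = 258.22 g/mol → mol KAl(SO4)2 = 6.482 / 258.22 = 0.0251
n = 0.3012 / 0.0251 = 12.00 ≈ 12 → KAl(SO4)2·12H2O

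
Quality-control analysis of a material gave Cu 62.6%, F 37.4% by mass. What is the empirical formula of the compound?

CuF2

Assume 100 g: 62.6 g Cu, 37.4 g F.
Cu: 62.6 g ÷ 63.55 g/mol = 0.9851 mol
F: 37.4 g ÷ 19.00 g/mol = 1.968 mol
Divide by the smallest (0.9851 mol Cu): Cu 1.000, F 1.998
Ratio ≈ 1:2, so the empirical formula is CuF2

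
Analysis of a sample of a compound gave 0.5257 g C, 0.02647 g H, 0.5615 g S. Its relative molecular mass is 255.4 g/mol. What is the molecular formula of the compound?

C10H6S4

C: 0.5257 g ÷ 12.01 g/mol = 0.04377 mol
H: 0.02647 g ÷ 1.008 g/mol = 0.02626 mol
S: 0.5615 g ÷ 32.07 g/mol = 0.01751 mol
Ratios (÷ 0.01751): C 2.500, H 1.500, S 1.000
×2: C 5.00, H 3.00, S 2.00 → C5H3S2
Empirical-formula mass = 127.21 g/mol
n = 255.4 / 127.21 = 2.01 ≈ 2
Molecular formula = (C5H3S2)×2 = C10H6S4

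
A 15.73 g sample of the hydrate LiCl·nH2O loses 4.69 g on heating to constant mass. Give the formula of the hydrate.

Mass of anhydrous LiCl = 15.73 − 4.69 = 11.04 g
mol H2O = 4.69 / 18.02 = 0.2603
Molar mass of LiCl = 42.39 g/mol → mol LiCl = 11.04 / 42.39 = 0.2604
n = 0.2603 / 0.2604 = 1.00 ≈ 1 → LiCl·H2O

LiCl·H2O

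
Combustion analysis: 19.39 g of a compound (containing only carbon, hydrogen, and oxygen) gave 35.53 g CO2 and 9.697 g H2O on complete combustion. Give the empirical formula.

mol C = 35.53 / 44.01 = 0.8073; mass C = 0.8073 × 12.01 = 9.696 g
mol H = 2 × (9.697 / 18.02) = 1.076; mass H = 1.076 × 1.008 = 1.085 g
mass O = 19.39 − (10.78) = 8.609 g → mol O = 0.5381
Ratios (÷ 0.5381): C 1.500, H 2.000, O 1.000
Scaling by 2: C 3.00, H 4.00, O 2.00 → C3H4O2

C3H4O2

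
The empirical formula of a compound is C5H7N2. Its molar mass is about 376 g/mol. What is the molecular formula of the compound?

C20H28N8

Empirical-formula mass = 95.13 g/mol
n = 376 / 95.13 = 3.95 ≈ 4
Molecular formula = (C5H7N2)4 = C20H28N8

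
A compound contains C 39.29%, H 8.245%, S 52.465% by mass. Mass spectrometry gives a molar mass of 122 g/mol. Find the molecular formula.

C4H10S2

Assume 100 g: 39.29 g C, 8.245 g H, 52.465 g S.
n(C) = 39.29/12.01 = 3.271, n(H) = 8.245/1.008 = 8.18, n(S) = 52.465/32.07 = 1.636
Smallest is S at 1.636 mol; normalising gives C 2.000, H 5.000, S 1.000
Ratio ≈ 2:5:1, so the empirical formula is C2H5S
Empirical-formula mass = 61.13 g/mol
n = 122 / 61.13 = 2.00 ≈ 2
Molecular formula = (C2H5S)×2 = C4H10S2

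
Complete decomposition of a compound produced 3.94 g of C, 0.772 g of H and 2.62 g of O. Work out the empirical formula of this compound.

C6H14O3

Moles — C: 3.94 / 12.01 = 0.3281 mol; H: 0.772 / 1.008 = 0.7659 mol; O: 2.62 / 16.00 = 0.1638 mol
Ratios (÷ 0.1638): C 2.003, H 4.677, O 1.000
Multiply by 3: C 6.01, H 14.03, O 3.00 → C6H14O3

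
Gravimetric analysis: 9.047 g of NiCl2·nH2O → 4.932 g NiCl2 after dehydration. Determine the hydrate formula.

Mass of water lost = 9.047 − 4.932 = 4.115 g → 4.115 / 18.02 = 0.2284 mol H2O
Molar mass of NiCl2 = 129.59 g/mol → mol NiCl2 = 4.932 / 129.59 = 0.03806
n = 0.2284 / 0.03806 = 6.00 ≈ 6 → NiCl2·6H2O

NiCl2·6H2O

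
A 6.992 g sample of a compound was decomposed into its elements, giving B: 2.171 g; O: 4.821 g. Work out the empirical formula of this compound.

B: 2.171 g ÷ 10.81 g/mol = 0.2008 mol
O: 4.821 g ÷ 16.00 g/mol = 0.3013 mol
Ratios (÷ 0.2008): B 1.000, O 1.500
Multiply by 2: B 2.00, O 3.00 → B2O3

B2O3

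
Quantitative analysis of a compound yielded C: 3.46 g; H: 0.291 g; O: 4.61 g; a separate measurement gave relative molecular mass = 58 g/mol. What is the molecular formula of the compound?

C: 3.46 g ÷ 12.01 g/mol = 0.2881 mol
H: 0.291 g ÷ 1.008 g/mol = 0.2887 mol
O: 4.61 g ÷ 16.00 g/mol = 0.2881 mol
Smallest is C at 0.2881 mol; normalising gives C 1.000, H 1.002, O 1.000
→ CHO
Empirical-formula mass = 29.02 g/mol
n = 58 / 29.02 = 2.00 ≈ 2
Molecular formula = (CHO)×2 = C2H2O2

C2H2O2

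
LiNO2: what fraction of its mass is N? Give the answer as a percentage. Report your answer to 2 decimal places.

Molar mass = 1(6.94) + 1(14.01) + 2(16.00) = 52.950 g/mol
Mass of N per mole = 1 × 14.01 = 14.010 g
% N = 14.010 / 52.950 × 100 = 26.46%

26.46%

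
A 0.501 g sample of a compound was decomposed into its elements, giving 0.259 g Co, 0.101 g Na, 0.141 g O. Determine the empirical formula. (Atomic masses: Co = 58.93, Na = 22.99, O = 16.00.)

Moles — Co: 0.259 / 58.93 = 0.004395 mol; Na: 0.101 / 22.99 = 0.004393 mol; O: 0.141 / 16.00 = 0.008812 mol
Smallest is Na at 0.004393 mol; normalising gives Co 1.000, Na 1.000, O 2.006
≈ 1:1:2 → CoNaO2

CoNaO2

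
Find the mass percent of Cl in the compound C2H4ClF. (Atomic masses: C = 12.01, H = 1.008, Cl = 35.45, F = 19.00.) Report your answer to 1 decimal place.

43.0%

Molar mass = 2(12.01) + 4(1.008) + 1(35.45) + 1(19.00) = 82.502 g/mol
Mass of Cl per mole = 1 × 35.45 = 35.450 g
% Cl = 35.450 / 82.502 × 100 = 43.0%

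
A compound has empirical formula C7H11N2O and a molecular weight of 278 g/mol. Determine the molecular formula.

Empirical-formula mass = 139.18 g/mol
n = 278 / 139.18 = 2.00 ≈ 2
Molecular formula = (C7H11N2O)2 = C14H22N4O2

C14H22N4O2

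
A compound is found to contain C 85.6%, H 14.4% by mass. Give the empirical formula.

Assume 100 g: 85.6 g C, 14.4 g H.
Moles — C: 85.6 / 12.01 = 7.127 mol; H: 14.4 / 1.008 = 14.29 mol
Smallest is C at 7.127 mol; normalising gives C 1.000, H 2.004
≈ 1:2 → CH2

CH2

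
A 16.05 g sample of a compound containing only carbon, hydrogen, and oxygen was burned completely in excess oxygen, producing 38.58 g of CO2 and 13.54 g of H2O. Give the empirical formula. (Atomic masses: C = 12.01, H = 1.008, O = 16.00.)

C7H12O2

mol C = 38.58 / 44.01 = 0.8766; mass C = 0.8766 × 12.01 = 10.53 g
mol H = 2 × (13.54 / 18.02) = 1.503; mass H = 1.503 × 1.008 = 1.515 g
mass O = 16.05 − (12.04) = 4.007 g → mol O = 0.2504
Divide by the smallest (0.2504 mol O): C 3.500, H 6.001, O 1.000
Scaling by 2: C 7.00, H 12.00, O 2.00 → C7H12O2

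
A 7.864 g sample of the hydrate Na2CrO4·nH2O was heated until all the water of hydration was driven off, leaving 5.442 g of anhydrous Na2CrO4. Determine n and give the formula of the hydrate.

Mass of water lost = 7.864 − 5.442 = 2.422 g → 2.422 / 18.02 = 0.1344 mol H2O
Molar mass of Na2CrO4 = 161.98 g/mol → mol Na2CrO4 = 5.442 / 161.98 = 0.0336
n = 0.1344 / 0.0336 = 4.00 ≈ 4 → Na2CrO4·4H2O

Na2CrO4·4H2O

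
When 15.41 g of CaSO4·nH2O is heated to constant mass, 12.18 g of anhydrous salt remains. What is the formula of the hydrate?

CaSO4·2H2O

Mass of water lost = 15.41 − 12.18 = 3.23 g → 3.23 / 18.02 = 0.1792 mol H2O
Molar mass of CaSO4 = 136.15 g/mol → mol CaSO4 = 12.18 / 136.15 = 0.08946
n = 0.1792 / 0.08946 = 2.00 ≈ 2 → CaSO4·2H2O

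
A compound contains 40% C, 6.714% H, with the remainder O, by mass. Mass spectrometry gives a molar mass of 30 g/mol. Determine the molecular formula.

Assume 100 g: 40 g C, 6.714 g H, 53.286 g O.
Moles — C: 40 / 12.01 = 3.331 mol; H: 6.714 / 1.008 = 6.661 mol; O: 53.286 / 16.00 = 3.33 mol
Smallest is O at 3.33 mol; normalising gives C 1.000, H 2.000, O 1.000
≈ 1:2:1 → CH2O
Empirical-formula mass = 30.03 g/mol
n = 30 / 30.03 = 1.00 ≈ 1
Molecular formula = empirical formula = CH2O

CH2O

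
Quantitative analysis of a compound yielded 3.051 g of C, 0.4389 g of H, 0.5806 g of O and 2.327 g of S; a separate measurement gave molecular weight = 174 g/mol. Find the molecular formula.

n(C) = 3.051/12.01 = 0.254, n(H) = 0.4389/1.008 = 0.4354, n(O) = 0.5806/16.00 = 0.03629, n(S) = 2.327/32.07 = 0.07256
Divide by the smallest (0.03629 mol O): C 7.001, H 11.999, O 1.000, S 2.000
Ratio ≈ 7:12:1:2, so the empirical formula is C7H12OS2
Empirical-formula mass = 176.31 g/mol
n = 174 / 176.31 = 0.99 ≈ 1
Molecular formula = empirical formula = C7H12OS2

C7H12OS2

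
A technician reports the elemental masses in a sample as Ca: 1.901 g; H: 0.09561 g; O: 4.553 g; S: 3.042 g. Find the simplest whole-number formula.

CaH2O6S2

n(Ca) = 1.901/40.08 = 0.04743, n(H) = 0.09561/1.008 = 0.09485, n(O) = 4.553/16.00 = 0.2846, n(S) = 3.042/32.07 = 0.09486
Divide by the smallest (0.04743 mol Ca): Ca 1.000, H 2.000, O 6.000, S 2.000
Ratio ≈ 1:2:6:2, so the empirical formula is CaH2O6S2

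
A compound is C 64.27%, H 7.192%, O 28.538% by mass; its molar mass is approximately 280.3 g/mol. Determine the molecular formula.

Assume 100 g: 64.27 g C, 7.192 g H, 28.538 g O.
C: 64.27 g ÷ 12.01 g/mol = 5.351 mol
H: 7.192 g ÷ 1.008 g/mol = 7.135 mol
O: 28.538 g ÷ 16.00 g/mol = 1.784 mol
Smallest is O at 1.784 mol; normalising gives C 3.000, H 4.000, O 1.000
≈ 3:4:1 → C3H4O
Empirical-formula mass = 56.06 g/mol
n = 280.3 / 56.06 = 5.00 ≈ 5
Molecular formula = (C3H4O)×5 = C15H20O5

C15H20O5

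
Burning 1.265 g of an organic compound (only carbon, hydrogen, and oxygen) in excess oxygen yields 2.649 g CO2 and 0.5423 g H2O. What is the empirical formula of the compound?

C2H2O

mol C = 2.649 / 44.01 = 0.06019; mass C = 0.06019 × 12.01 = 0.7229 g
mol H = 2 × (0.5423 / 18.02) = 0.06019; mass H = 0.06019 × 1.008 = 0.06067 g
mass O = 1.265 − (0.7836) = 0.4814 g → mol O = 0.03009
Divide by the smallest (0.03009 mol O): C 2.000, H 2.000, O 1.000
→ C2H2O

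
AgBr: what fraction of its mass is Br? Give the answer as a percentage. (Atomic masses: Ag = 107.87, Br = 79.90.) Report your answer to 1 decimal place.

42.6%

Molar mass = 1(107.87) + 1(79.90) = 187.770 g/mol
Mass of Br per mole = 1 × 79.90 = 79.900 g
% Br = 79.900 / 187.770 × 100 = 42.6%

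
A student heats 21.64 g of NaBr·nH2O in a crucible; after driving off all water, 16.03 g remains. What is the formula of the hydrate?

Mass of water lost = 21.64 − 16.03 = 5.61 g → 5.61 / 18.02 = 0.3113 mol H2O
Molar mass of NaBr = 102.89 g/mol → mol NaBr = 16.03 / 102.89 = 0.1558
n = 0.3113 / 0.1558 = 2.00 ≈ 2 → NaBr·2H2O

NaBr·2H2O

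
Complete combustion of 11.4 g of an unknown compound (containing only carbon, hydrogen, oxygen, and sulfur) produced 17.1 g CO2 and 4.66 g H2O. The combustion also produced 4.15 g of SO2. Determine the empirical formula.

C6H8O4S

mol C = 17.1 / 44.01 = 0.3885; mass C = 0.3885 × 12.01 = 4.666 g
mol H = 2 × (4.66 / 18.02) = 0.5172; mass H = 0.5172 × 1.008 = 0.5213 g
mol S = 4.15 / 64.07 = 0.06477; mass S = 2.077 g
mass O = 11.4 − (7.265) = 4.135 g → mol O = 0.2584
Divide by the smallest (0.06477 mol S): C 5.999, H 7.985, O 3.990, S 1.000
≈ 6:8:4:1 → C6H8O4S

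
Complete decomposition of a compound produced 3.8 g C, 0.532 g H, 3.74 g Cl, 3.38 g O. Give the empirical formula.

C: 3.8 g ÷ 12.01 g/mol = 0.3164 mol
H: 0.532 g ÷ 1.008 g/mol = 0.5278 mol
Cl: 3.74 g ÷ 35.45 g/mol = 0.1055 mol
O: 3.38 g ÷ 16.00 g/mol = 0.2112 mol
Ratios (÷ 0.1055): C 2.999, H 5.003, Cl 1.000, O 2.002
→ C3H5ClO2

C3H5ClO2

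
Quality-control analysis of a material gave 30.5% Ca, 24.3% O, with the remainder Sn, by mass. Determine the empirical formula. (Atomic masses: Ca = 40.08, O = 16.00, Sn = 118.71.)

Assume 100 g: 30.5 g Ca, 24.3 g O, 45.2 g Sn.
Moles — Ca: 30.5 / 40.08 = 0.761 mol; O: 24.3 / 16.00 = 1.519 mol; Sn: 45.2 / 118.71 = 0.3808 mol
Smallest is Sn at 0.3808 mol; normalising gives Ca 1.999, O 3.989, Sn 1.000
Ratio ≈ 2:4:1, so the empirical formula is Ca2O4Sn

Ca2O4Sn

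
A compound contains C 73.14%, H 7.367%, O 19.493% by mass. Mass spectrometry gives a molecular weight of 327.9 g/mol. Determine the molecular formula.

C20H24O4

Assume 100 g: 73.14 g C, 7.367 g H, 19.493 g O.
n(C) = 73.14/12.01 = 6.09, n(H) = 7.367/1.008 = 7.309, n(O) = 19.493/16.00 = 1.218
Ratios (÷ 1.218): C 4.999, H 5.999, O 1.000
≈ 5:6:1 → C5H6O
Empirical-formula mass = 82.10 g/mol
n = 327.9 / 82.10 = 3.99 ≈ 4
Molecular formula = (C5H6O)×4 = C20H24O4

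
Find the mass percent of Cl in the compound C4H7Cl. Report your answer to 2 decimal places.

Molar mass = 4(12.01) + 7(1.008) + 1(35.45) = 90.546 g/mol
Mass of Cl per mole = 1 × 35.45 = 35.450 g
% Cl = 35.450 / 90.546 × 100 = 39.15%

39.15%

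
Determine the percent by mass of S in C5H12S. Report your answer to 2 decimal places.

30.77%

Molar mass = 5(12.01) + 12(1.008) + 1(32.07) = 104.216 g/mol
Mass of S per mole = 1 × 32.07 = 32.070 g
% S = 32.070 / 104.216 × 100 = 30.77%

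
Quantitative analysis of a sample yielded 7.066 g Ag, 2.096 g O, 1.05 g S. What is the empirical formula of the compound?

n(Ag) = 7.066/107.87 = 0.0655, n(O) = 2.096/16.00 = 0.131, n(S) = 1.05/32.07 = 0.03274
Ratios (÷ 0.03274): Ag 2.001, O 4.001, S 1.000
≈ 2:4:1 → Ag2O4S

Ag2O4S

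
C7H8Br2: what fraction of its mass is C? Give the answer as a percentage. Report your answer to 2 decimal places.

33.37%

Molar mass = 7(12.01) + 8(1.008) + 2(79.90) = 251.934 g/mol
Mass of C per mole = 7 × 12.01 = 84.070 g
% C = 84.070 / 251.934 × 100 = 33.37%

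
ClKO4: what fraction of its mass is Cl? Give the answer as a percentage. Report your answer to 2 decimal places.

Molar mass = 1(35.45) + 1(39.10) + 4(16.00) = 138.550 g/mol
Mass of Cl per mole = 1 × 35.45 = 35.450 g
% Cl = 35.450 / 138.550 × 100 = 25.59%

25.59%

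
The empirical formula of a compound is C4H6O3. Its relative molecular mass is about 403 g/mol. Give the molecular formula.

C16H24O12

Empirical-formula mass = 102.09 g/mol
n = 403 / 102.09 = 3.95 ≈ 4
Molecular formula = (C4H6O3)4 = C16H24O12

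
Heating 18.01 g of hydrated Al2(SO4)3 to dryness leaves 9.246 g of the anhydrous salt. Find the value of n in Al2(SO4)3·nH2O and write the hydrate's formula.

Mass of water lost = 18.01 − 9.246 = 8.764 g → 8.764 / 18.02 = 0.4863 mol H2O
Molar mass of Al2(SO4)3 = 342.17 g/mol → mol Al2(SO4)3 = 9.246 / 342.17 = 0.02702
n = 0.4863 / 0.02702 = 18.00 ≈ 18 → Al2(SO4)3·18H2O

Al2(SO4)3·18H2O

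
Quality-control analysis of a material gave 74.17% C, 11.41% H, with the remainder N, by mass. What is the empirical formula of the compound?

C6H11N

Assume 100 g: 74.17 g C, 11.41 g H, 14.42 g N.
Moles — C: 74.17 / 12.01 = 6.176 mol; H: 11.41 / 1.008 = 11.32 mol; N: 14.42 / 14.01 = 1.029 mol
Smallest is N at 1.029 mol; normalising gives C 6.000, H 10.998, N 1.000
→ C6H11N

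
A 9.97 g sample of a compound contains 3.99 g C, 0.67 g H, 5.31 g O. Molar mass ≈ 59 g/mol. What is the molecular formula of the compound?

C2H4O2

n(C) = 3.99/12.01 = 0.3322, n(H) = 0.67/1.008 = 0.6647, n(O) = 5.31/16.00 = 0.3319
Ratios (÷ 0.3319): C 1.001, H 2.003, O 1.000
≈ 1:2:1 → CH2O
Empirical-formula mass = 30.03 g/mol
n = 59 / 30.03 = 1.96 ≈ 2
Molecular formula = (CH2O)×2 = C2H4O2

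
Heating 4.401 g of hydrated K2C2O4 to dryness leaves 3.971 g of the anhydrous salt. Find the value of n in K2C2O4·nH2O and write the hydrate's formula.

Mass of water lost = 4.401 − 3.971 = 0.43 g → 0.43 / 18.02 = 0.02386 mol H2O
Molar mass of K2C2O4 = 166.22 g/mol → mol K2C2O4 = 3.971 / 166.22 = 0.02389
n = 0.02386 / 0.02389 = 1.00 ≈ 1 → K2C2O4·H2O

K2C2O4·H2O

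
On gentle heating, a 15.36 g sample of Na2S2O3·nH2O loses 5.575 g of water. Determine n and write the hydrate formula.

Na2S2O3·5H2O

Mass of anhydrous Na2S2O3 = 15.36 − 5.575 = 9.785 g
mol H2O = 5.575 / 18.02 = 0.3094
Molar mass of Na2S2O3 = 158.12 g/mol → mol Na2S2O3 = 9.785 / 158.12 = 0.06188
n = 0.3094 / 0.06188 = 5.00 ≈ 5 → Na2S2O3·5H2O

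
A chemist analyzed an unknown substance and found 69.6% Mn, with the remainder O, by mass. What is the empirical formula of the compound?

Mn2O3

Assume 100 g: 69.6 g Mn, 30.4 g O.
Moles — Mn: 69.6 / 54.94 = 1.267 mol; O: 30.4 / 16.00 = 1.9 mol
Smallest is Mn at 1.267 mol; normalising gives Mn 1.000, O 1.500
Scaling by 2: Mn 2.00, O 3.00 → Mn2O3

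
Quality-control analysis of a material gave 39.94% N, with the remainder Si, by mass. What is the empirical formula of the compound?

Assume 100 g: 39.94 g N, 60.06 g Si.
N: 39.94 g ÷ 14.01 g/mol = 2.851 mol
Si: 60.06 g ÷ 28.09 g/mol = 2.138 mol
Ratios (÷ 2.138): N 1.333, Si 1.000
Multiply by 3: N 4.00, Si 3.00 → N4Si3

N4Si3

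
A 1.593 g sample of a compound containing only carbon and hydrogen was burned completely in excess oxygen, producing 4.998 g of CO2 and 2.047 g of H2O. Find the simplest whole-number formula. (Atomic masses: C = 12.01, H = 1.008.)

CH2

mol C = 4.998 / 44.01 = 0.1136; mass C = 0.1136 × 12.01 = 1.364 g
mol H = 2 × (2.047 / 18.02) = 0.2272; mass H = 0.2272 × 1.008 = 0.2290 g
Ratios (÷ 0.1136): C 1.000, H 2.001
≈ 1:2 → CH2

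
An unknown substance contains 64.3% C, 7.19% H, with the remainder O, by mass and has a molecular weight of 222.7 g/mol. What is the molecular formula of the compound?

C12H16O4

Assume 100 g: 64.3 g C, 7.19 g H, 28.51 g O.
n(C) = 64.3/12.01 = 5.354, n(H) = 7.19/1.008 = 7.133, n(O) = 28.51/16.00 = 1.782
Divide by the smallest (1.782 mol O): C 3.005, H 4.003, O 1.000
Ratio ≈ 3:4:1, so the empirical formula is C3H4O
Empirical-formula mass = 56.06 g/mol
n = 222.7 / 56.06 = 3.97 ≈ 4
Molecular formula = (C3H4O)×4 = C12H16O4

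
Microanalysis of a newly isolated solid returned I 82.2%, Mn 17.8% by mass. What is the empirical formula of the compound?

Assume 100 g: 82.2 g I, 17.8 g Mn.
I: 82.2 g ÷ 126.90 g/mol = 0.6478 mol
Mn: 17.8 g ÷ 54.94 g/mol = 0.324 mol
Smallest is Mn at 0.324 mol; normalising gives I 1.999, Mn 1.000
→ I2Mn

I2Mn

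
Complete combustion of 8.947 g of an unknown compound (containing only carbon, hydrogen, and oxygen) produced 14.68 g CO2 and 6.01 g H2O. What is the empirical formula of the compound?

mol C = 14.68 / 44.01 = 0.3336; mass C = 0.3336 × 12.01 = 4.006 g
mol H = 2 × (6.01 / 18.02) = 0.6670; mass H = 0.6670 × 1.008 = 0.6724 g
mass O = 8.947 − (4.678) = 4.269 g → mol O = 0.2668
Divide by the smallest (0.2668 mol O): C 1.250, H 2.500, O 1.000
×4: C 5.00, H 10.00, O 4.00 → C5H10O4

C5H10O4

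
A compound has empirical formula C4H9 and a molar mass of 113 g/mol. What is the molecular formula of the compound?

C8H18

Empirical-formula mass = 57.11 g/mol
n = 113 / 57.11 = 1.98 ≈ 2
Molecular formula = (C4H9)2 = C8H18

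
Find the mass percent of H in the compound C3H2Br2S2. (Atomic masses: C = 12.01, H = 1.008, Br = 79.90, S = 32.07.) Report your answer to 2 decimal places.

Molar mass = 3(12.01) + 2(1.008) + 2(79.90) + 2(32.07) = 261.986 g/mol
Mass of H per mole = 2 × 1.008 = 2.016 g
% H = 2.016 / 261.986 × 100 = 0.77%

0.77%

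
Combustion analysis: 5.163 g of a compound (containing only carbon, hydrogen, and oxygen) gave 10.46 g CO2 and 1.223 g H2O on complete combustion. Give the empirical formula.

mol C = 10.46 / 44.01 = 0.2377; mass C = 0.2377 × 12.01 = 2.854 g
mol H = 2 × (1.223 / 18.02) = 0.1357; mass H = 0.1357 × 1.008 = 0.1368 g
mass O = 5.163 − (2.991) = 2.172 g → mol O = 0.1357
Ratios (÷ 0.1357): C 1.751, H 1.000, O 1.000
Scaling by 4: C 7.00, H 4.00, O 4.00 → C7H4O4

C7H4O4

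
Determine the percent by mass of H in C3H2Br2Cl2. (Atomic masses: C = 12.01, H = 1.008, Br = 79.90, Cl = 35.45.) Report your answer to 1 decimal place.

0.8%

Molar mass = 3(12.01) + 2(1.008) + 2(79.90) + 2(35.45) = 268.746 g/mol
Mass of H per mole = 2 × 1.008 = 2.016 g
% H = 2.016 / 268.746 × 100 = 0.8%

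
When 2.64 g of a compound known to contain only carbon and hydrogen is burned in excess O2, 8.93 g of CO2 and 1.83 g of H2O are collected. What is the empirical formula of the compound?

mol C = 8.93 / 44.01 = 0.2029; mass C = 0.2029 × 12.01 = 2.437 g
mol H = 2 × (1.83 / 18.02) = 0.2031; mass H = 0.2031 × 1.008 = 0.2047 g
Ratios (÷ 0.2029): C 1.000, H 1.001
≈ 1:1 → CH

CH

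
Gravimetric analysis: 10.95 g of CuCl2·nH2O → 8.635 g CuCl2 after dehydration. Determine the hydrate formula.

CuCl2·2H2O

Mass of water lost = 10.95 − 8.635 = 2.315 g → 2.315 / 18.02 = 0.1285 mol H2O
Molar mass of CuCl2 = 134.45 g/mol → mol CuCl2 = 8.635 / 134.45 = 0.06422
n = 0.1285 / 0.06422 = 2.00 ≈ 2 → CuCl2·2H2O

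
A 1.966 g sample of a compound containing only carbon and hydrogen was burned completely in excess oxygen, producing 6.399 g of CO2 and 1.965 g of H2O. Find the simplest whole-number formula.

C2H3

mol C = 6.399 / 44.01 = 0.1454; mass C = 0.1454 × 12.01 = 1.746 g
mol H = 2 × (1.965 / 18.02) = 0.2181; mass H = 0.2181 × 1.008 = 0.2198 g
Divide by the smallest (0.1454 mol C): C 1.000, H 1.500
Scaling by 2: C 2.00, H 3.00 → C2H3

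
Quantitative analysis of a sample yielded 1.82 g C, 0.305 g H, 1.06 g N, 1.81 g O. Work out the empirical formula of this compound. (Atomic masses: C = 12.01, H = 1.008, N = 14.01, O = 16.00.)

C4H8N2O3

n(C) = 1.82/12.01 = 0.1515, n(H) = 0.305/1.008 = 0.3026, n(N) = 1.06/14.01 = 0.07566, n(O) = 1.81/16.00 = 0.1131
Smallest is N at 0.07566 mol; normalising gives C 2.003, H 3.999, N 1.000, O 1.495
×2: C 4.01, H 8.00, N 2.00, O 2.99 → C4H8N2O3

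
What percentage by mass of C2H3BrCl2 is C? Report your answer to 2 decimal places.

13.51%

Molar mass = 2(12.01) + 3(1.008) + 1(79.90) + 2(35.45) = 177.844 g/mol
Mass of C per mole = 2 × 12.01 = 24.020 g
% C = 24.020 / 177.844 × 100 = 13.51%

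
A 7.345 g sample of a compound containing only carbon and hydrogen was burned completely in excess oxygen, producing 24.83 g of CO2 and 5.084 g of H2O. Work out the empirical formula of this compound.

mol C = 24.83 / 44.01 = 0.5642; mass C = 0.5642 × 12.01 = 6.776 g
mol H = 2 × (5.084 / 18.02) = 0.5643; mass H = 0.5643 × 1.008 = 0.5688 g
Smallest is C at 0.5642 mol; normalising gives C 1.000, H 1.000
≈ 1:1 → CH

CH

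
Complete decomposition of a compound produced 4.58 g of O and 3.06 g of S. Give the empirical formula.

n(O) = 4.58/16.00 = 0.2863, n(S) = 3.06/32.07 = 0.09542
Smallest is S at 0.09542 mol; normalising gives O 3.000, S 1.000
Ratio ≈ 3:1, so the empirical formula is O3S

O3S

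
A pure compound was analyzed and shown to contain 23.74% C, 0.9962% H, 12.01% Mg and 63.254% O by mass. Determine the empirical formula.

C4H2MgO8

Assume 100 g: 23.74 g C, 0.9962 g H, 12.01 g Mg, 63.254 g O.
n(C) = 23.74/12.01 = 1.977, n(H) = 0.9962/1.008 = 0.9883, n(Mg) = 12.01/24.31 = 0.494, n(O) = 63.254/16.00 = 3.953
Ratios (÷ 0.494): C 4.001, H 2.000, Mg 1.000, O 8.002
Ratio ≈ 4:2:1:8, so the empirical formula is C4H2MgO8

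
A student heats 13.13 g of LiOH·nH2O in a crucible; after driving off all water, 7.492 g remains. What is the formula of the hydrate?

Mass of water lost = 13.13 − 7.492 = 5.638 g → 5.638 / 18.02 = 0.3129 mol H2O
Molar mass of LiOH = 23.95 g/mol → mol LiOH = 7.492 / 23.95 = 0.3128
n = 0.3129 / 0.3128 = 1.00 ≈ 1 → LiOH·H2O

LiOH·H2O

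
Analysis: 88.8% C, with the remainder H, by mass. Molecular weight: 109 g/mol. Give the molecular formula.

C8H12

Assume 100 g: 88.8 g C, 11.2 g H.
C: 88.8 g ÷ 12.01 g/mol = 7.394 mol
H: 11.2 g ÷ 1.008 g/mol = 11.11 mol
Smallest is C at 7.394 mol; normalising gives C 1.000, H 1.503
×2: C 2.00, H 3.01 → C2H3
Empirical-formula mass = 27.04 g/mol
n = 109 / 27.04 = 4.03 ≈ 4
Molecular formula = (C2H3)×4 = C8H12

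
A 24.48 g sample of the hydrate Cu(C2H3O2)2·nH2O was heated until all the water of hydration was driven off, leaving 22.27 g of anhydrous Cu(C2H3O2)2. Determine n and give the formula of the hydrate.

Mass of water lost = 24.48 − 22.27 = 2.21 g → 2.21 / 18.02 = 0.1226 mol H2O
Molar mass of Cu(C2H3O2)2 = 181.64 g/mol → mol Cu(C2H3O2)2 = 22.27 / 181.64 = 0.1226
n = 0.1226 / 0.1226 = 1.00 ≈ 1 → Cu(C2H3O2)2·H2O

Cu(C2H3O2)2·H2O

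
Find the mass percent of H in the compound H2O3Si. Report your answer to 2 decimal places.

Molar mass = 2(1.008) + 3(16.00) + 1(28.09) = 78.106 g/mol
Mass of H per mole = 2 × 1.008 = 2.016 g
% H = 2.016 / 78.106 × 100 = 2.58%

2.58%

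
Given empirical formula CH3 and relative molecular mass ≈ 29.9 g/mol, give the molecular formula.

C2H6

Empirical-formula mass = 15.03 g/mol
n = 29.9 / 15.03 = 1.99 ≈ 2
Molecular formula = (CH3)2 = C2H6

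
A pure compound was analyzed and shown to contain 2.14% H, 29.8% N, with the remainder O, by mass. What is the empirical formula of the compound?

HNO2

Assume 100 g: 2.14 g H, 29.8 g N, 68.06 g O.
n(H) = 2.14/1.008 = 2.123, n(N) = 29.8/14.01 = 2.127, n(O) = 68.06/16.00 = 4.254
Smallest is H at 2.123 mol; normalising gives H 1.000, N 1.002, O 2.004
Ratio ≈ 1:1:2, so the empirical formula is HNO2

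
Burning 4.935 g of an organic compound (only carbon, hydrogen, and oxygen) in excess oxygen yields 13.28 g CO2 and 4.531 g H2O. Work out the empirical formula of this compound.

C6H10O

mol C = 13.28 / 44.01 = 0.3017; mass C = 0.3017 × 12.01 = 3.624 g
mol H = 2 × (4.531 / 18.02) = 0.5029; mass H = 0.5029 × 1.008 = 0.5069 g
mass O = 4.935 − (4.131) = 0.8041 g → mol O = 0.05025
Smallest is O at 0.05025 mol; normalising gives C 6.004, H 10.007, O 1.000
≈ 6:10:1 → C6H10O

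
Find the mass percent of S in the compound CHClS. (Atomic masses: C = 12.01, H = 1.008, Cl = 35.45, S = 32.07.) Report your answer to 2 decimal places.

39.82%

Molar mass = 1(12.01) + 1(1.008) + 1(35.45) + 1(32.07) = 80.538 g/mol
Mass of S per mole = 1 × 32.07 = 32.070 g
% S = 32.070 / 80.538 × 100 = 39.82%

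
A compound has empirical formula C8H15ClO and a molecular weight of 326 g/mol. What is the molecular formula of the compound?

Empirical-formula mass = 162.65 g/mol
n = 326 / 162.65 = 2.00 ≈ 2
Molecular formula = (C8H15ClO)2 = C16H30Cl2O2

C16H30Cl2O2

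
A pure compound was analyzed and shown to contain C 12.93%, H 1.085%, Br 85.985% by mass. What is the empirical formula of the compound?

CHBr

Assume 100 g: 12.93 g C, 1.085 g H, 85.985 g Br.
C: 12.93 g ÷ 12.01 g/mol = 1.077 mol
H: 1.085 g ÷ 1.008 g/mol = 1.076 mol
Br: 85.985 g ÷ 79.90 g/mol = 1.076 mol
Ratios (÷ 1.076): C 1.000, H 1.000, Br 1.000
≈ 1:1:1 → CHBr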